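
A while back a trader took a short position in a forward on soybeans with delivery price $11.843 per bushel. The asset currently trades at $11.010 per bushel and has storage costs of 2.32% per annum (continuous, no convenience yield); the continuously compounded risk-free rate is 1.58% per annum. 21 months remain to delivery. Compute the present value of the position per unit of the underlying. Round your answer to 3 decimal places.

Current fair forward for the remaining 21 months: F = S·e^((r + u)·T), (r + u) = 0.0158 + 0.0232 = 0.0390
F = 11.010 · e^(0.0390 × 21/12) = 11.010 × 1.070633 = 11.7877
Value of long forward = (F − K)·e^(−rT) = (11.7877 − 11.843) · e^(−0.0158·21/12)
= -0.0553 × 0.972729 = -0.054
Short position value = −(long value) = $0.054

$0.054 per bushel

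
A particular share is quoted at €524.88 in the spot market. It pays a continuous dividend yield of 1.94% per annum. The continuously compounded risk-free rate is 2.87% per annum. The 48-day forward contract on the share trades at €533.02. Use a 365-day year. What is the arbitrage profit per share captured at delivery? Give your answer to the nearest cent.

Fair forward: F* = S·e^(carry·T), with carry = (r − q) = 0.0287 − 0.0194 = 0.0093
F* = 524.88 · e^(0.0093 × 48/365) = 524.88 · e^0.001223 = 524.88 × 1.001224 = €525.5225
Market €533.02 > fair €525.5225: forward overpriced → cash-and-carry (buy spot, short the forward).
At maturity, profit = |F_mkt − F*| = |533.02 − 525.5225| = €7.50 per share

€7.50 per share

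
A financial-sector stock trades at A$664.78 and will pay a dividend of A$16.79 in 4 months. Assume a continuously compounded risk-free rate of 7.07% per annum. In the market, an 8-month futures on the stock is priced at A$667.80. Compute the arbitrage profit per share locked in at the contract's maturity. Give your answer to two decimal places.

A$11.87 per share

PV(dividends) I = 16.79·e^(−0.0707·4/12) = 16.3989
Fair futures F* = (S − I)·e^(rT) = (664.78 − 16.3989)·e^0.047133 = 648.3811 × 1.048261 = 679.6726
Market A$667.80 < fair 679.6726: forward underpriced → reverse cash-and-carry (short the stock, invest proceeds at r, pay the dividends, go long the forward).
Profit at T = |F_mkt − F*| = |667.80 − 679.6726| = A$11.87 per share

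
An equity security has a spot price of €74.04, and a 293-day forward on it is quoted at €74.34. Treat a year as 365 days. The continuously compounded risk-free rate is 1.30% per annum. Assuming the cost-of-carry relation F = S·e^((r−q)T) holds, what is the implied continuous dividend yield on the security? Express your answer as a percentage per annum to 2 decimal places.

0.80%

From F = S·e^((r−q)T): (r − q) = ln(F/S)/T
ln(74.34/74.04) = ln(1.004052) = 0.004044
(r − q) = 0.004044 / (293/365) = 0.005038
q = r − ln(F/S)/T = 0.0130 − 0.005038 = 0.007962
q = 0.80%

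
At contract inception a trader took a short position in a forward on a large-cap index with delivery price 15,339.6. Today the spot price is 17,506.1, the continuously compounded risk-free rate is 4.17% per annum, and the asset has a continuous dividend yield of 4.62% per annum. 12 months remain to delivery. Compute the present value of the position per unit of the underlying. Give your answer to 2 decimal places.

Current fair forward for the remaining 12 months: F = S·e^((r − q)·T), (r − q) = 0.0417 − 0.0462 = -0.0045
F = 17506.1 · e^(-0.0045 × 12/12) = 17506.1 × 0.99551011 = 17427.4995
Value of long forward = (F − K)·e^(−rT) = (17427.4995 − 15339.6) · e^(−0.0417·12/12)
= 2087.8995 × 0.95915748 = 2002.62
Short position value = −(long value) = -2002.62

-2002.62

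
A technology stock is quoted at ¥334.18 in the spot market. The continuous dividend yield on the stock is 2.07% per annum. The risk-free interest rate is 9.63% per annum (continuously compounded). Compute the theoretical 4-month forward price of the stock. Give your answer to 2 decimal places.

¥342.71

F = S·e^((r − q)T) = 334.18 · e^((0.0963 − 0.0207) × 4/12)
= 334.18 · e^0.025200 = 334.18 × 1.025520
F = ¥342.71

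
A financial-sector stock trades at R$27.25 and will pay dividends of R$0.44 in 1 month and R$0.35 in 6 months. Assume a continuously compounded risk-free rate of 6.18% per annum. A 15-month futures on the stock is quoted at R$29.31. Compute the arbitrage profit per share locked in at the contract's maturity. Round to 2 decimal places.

PV(dividends) I = 0.44·e^(−0.0618·1/12) + 0.35·e^(−0.0618·6/12) = 0.7771
Fair futures F* = (S − I)·e^(rT) = (27.25 − 0.7771)·e^0.077250 = 26.4729 × 1.080312 = 28.5990
Market R$29.31 > fair 28.5990: forward overpriced → cash-and-carry (borrow at r, buy the stock and collect the dividends, short the forward).
Profit at T = |F_mkt − F*| = |29.31 − 28.5990| = R$0.71 per share

R$0.71 per share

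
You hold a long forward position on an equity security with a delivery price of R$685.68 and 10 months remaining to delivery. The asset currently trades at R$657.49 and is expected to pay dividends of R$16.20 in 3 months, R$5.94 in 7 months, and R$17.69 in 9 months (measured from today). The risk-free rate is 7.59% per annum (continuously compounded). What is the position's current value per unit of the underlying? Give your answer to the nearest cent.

PV(remaining dividends) I = 16.20·e^(−0.0759·3/12) + 5.94·e^(−0.0759·7/12) + 17.69·e^(−0.0759·9/12) = 38.2894
Current forward F = (S − I)·e^(rT) = (657.49 − 38.2894)·e^(0.0759·10/12) = 619.2006 × 1.065293 = 659.6301
Value (long) = (F − K)·e^(−rT) = (659.6301 − 685.68) × 0.938709 = -24.4533
Value = -R$24.45

-R$24.45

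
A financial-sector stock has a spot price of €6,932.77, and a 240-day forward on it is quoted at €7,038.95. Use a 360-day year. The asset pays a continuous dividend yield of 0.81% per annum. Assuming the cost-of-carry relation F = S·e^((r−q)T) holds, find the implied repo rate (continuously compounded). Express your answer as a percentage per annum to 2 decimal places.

3.09%

From F = S·e^((r−q)T): (r − q) = ln(F/S)/T
ln(7038.95/6932.77) = ln(1.015316) = 0.015200
(r − q) = 0.015200 / (240/360) = 0.022800
r = ln(F/S)/T + q = 0.022800 + 0.0081 = 0.030900
r = 3.09%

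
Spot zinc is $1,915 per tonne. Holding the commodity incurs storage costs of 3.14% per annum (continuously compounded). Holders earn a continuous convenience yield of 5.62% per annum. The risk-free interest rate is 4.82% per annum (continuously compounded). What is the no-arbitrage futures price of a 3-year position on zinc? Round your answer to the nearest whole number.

Net carry = r + u − y = 0.0482 + 0.0314 − 0.0562 = 0.0234
F = S·e^((r+u−y)T) = 1915 · e^(0.0234 × 3) = 1915 · e^0.070200
= 1915 × 1.072723 = $2,054 per tonne

$2,054 per tonne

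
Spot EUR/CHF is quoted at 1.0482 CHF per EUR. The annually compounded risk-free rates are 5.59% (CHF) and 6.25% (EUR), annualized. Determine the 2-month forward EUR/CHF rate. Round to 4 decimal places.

By covered interest parity, F = S · (1+r_CHF)^T / (1+r_EUR)^T
= 1.0482 × 1.009107 / 1.010155 = 1.0482 × 0.998963
F = 1.0471 CHF per EUR

1.0471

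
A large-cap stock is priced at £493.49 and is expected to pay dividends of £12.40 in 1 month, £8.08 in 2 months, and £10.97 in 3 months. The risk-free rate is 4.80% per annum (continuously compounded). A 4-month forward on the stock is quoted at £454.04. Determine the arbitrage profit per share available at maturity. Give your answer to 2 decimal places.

PV(dividends) I = 12.40·e^(−0.0480·1/12) + 8.08·e^(−0.0480·2/12) + 10.97·e^(−0.0480·3/12) = 31.2053
Fair forward F* = (S − I)·e^(rT) = (493.49 − 31.2053)·e^0.016000 = 462.2847 × 1.016129 = 469.7409
Market £454.04 < fair 469.7409: forward underpriced → reverse cash-and-carry (short the stock, invest proceeds at r, pay the dividends, go long the forward).
Profit at T = |F_mkt − F*| = |454.04 − 469.7409| = £15.70 per share

£15.70 per share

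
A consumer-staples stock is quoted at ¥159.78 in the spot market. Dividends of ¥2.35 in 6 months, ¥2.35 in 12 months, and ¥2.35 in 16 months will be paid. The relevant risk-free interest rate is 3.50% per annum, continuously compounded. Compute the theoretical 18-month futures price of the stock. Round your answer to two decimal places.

PV(dividends) I = 2.35·e^(−0.0350·6/12) + 2.35·e^(−0.0350·12/12) + 2.35·e^(−0.0350·16/12)
I = 2.3092 + 2.2692 + 2.2429 = 6.8213
F = (S − I)·e^(rT) = (159.78 − 6.8213) · e^(0.0350·18/12)
= 152.9587 · e^0.052500 = 152.9587 × 1.053903 = ¥161.20

¥161.20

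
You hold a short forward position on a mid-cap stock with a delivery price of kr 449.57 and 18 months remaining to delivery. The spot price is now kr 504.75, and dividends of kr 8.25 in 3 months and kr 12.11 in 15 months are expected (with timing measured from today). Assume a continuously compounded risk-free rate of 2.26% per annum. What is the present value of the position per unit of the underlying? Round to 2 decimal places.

-kr 50.19

PV(remaining dividends) I = 8.25·e^(−0.0226·3/12) + 12.11·e^(−0.0226·15/12) = 19.9762
Current forward F = (S − I)·e^(rT) = (504.75 − 19.9762)·e^(0.0226·18/12) = 484.7738 × 1.034481 = 501.4893
Value (long) = (F − K)·e^(−rT) = (501.4893 − 449.57) × 0.966668 = 50.1887
Short position value = −(long value) = -kr 50.19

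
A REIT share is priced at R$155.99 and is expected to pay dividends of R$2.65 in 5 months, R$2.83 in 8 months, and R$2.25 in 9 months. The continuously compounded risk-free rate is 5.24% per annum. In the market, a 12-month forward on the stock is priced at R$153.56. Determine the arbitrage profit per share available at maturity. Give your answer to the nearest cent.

R$2.93 per share

PV(dividends) I = 2.65·e^(−0.0524·5/12) + 2.83·e^(−0.0524·8/12) + 2.25·e^(−0.0524·9/12) = 7.4889
Fair forward F* = (S − I)·e^(rT) = (155.99 − 7.4889)·e^0.052400 = 148.5011 × 1.053797 = 156.4900
Market R$153.56 < fair 156.4900: forward underpriced → reverse cash-and-carry (short the stock, invest proceeds at r, pay the dividends, go long the forward).
Profit at T = |F_mkt − F*| = |153.56 − 156.4900| = R$2.93 per share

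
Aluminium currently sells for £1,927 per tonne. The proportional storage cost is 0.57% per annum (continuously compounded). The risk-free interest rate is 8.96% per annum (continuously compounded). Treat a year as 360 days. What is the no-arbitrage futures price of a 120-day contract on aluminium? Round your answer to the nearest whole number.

£1,989 per tonne

Net carry = r + u − y = 0.0896 + 0.0057 − 0.0000 = 0.0953
F = S·e^((r+u−y)T) = 1927 · e^(0.0953 × 120/360) = 1927 · e^0.031767
= 1927 × 1.032277 = £1,989 per tonne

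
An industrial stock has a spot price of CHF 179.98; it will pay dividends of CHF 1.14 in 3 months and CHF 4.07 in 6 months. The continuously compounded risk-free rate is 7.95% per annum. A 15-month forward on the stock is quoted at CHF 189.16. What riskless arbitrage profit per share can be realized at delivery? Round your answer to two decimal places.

CHF 4.07 per share

PV(dividends) I = 1.14·e^(−0.0795·3/12) + 4.07·e^(−0.0795·6/12) = 5.0290
Fair forward F* = (S − I)·e^(rT) = (179.98 − 5.0290)·e^0.099375 = 174.9510 × 1.104480 = 193.2299
Market CHF 189.16 < fair 193.2299: forward underpriced → reverse cash-and-carry (short the stock, invest proceeds at r, pay the dividends, go long the forward).
Profit at T = |F_mkt − F*| = |189.16 − 193.2299| = CHF 4.07 per share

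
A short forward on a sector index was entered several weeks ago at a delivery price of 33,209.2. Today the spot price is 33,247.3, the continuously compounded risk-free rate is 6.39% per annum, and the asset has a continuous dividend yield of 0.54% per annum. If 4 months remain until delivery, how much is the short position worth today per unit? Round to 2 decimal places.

-678.18

Current fair forward for the remaining 4 months: F = S·e^((r − q)·T), (r − q) = 0.0639 − 0.0054 = 0.0585
F = 33247.3 · e^(0.0585 × 4/12) = 33247.3 × 1.01969137 = 33901.9849
Value of long forward = (F − K)·e^(−rT) = (33901.9849 − 33209.2) · e^(−0.0639·4/12)
= 692.7849 × 0.97892524 = 678.18
Short position value = −(long value) = -678.18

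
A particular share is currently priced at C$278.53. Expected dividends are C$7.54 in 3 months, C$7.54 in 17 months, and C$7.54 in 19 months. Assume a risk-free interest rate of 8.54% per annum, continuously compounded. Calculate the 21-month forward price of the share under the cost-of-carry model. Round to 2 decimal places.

C$299.45

PV(dividends) I = 7.54·e^(−0.0854·3/12) + 7.54·e^(−0.0854·17/12) + 7.54·e^(−0.0854·19/12)
I = 7.3807 + 6.6808 + 6.5864 = 20.6479
F = (S − I)·e^(rT) = (278.53 − 20.6479) · e^(0.0854·21/12)
= 257.8821 · e^0.149450 = 257.8821 × 1.161195 = C$299.45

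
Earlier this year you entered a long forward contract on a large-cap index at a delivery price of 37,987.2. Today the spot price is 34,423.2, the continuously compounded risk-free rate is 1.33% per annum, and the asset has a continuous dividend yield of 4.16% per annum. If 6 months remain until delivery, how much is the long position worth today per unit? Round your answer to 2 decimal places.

Current fair forward for the remaining 6 months: F = S·e^((r − q)·T), (r − q) = 0.0133 − 0.0416 = -0.0283
F = 34423.2 · e^(-0.0283 × 6/12) = 34423.2 × 0.98594964 = 33939.5416
Value of long forward = (F − K)·e^(−rT) = (33939.5416 − 37987.2) · e^(−0.0133·6/12)
= -4047.6584 × 0.99337206 = -4020.83

-4020.83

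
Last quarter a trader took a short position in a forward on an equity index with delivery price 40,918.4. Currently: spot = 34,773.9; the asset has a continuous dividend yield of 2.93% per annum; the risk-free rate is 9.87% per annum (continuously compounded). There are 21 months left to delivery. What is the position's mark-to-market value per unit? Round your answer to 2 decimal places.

1391.66

Current fair forward for the remaining 21 months: F = S·e^((r − q)·T), (r − q) = 0.0987 − 0.0293 = 0.0694
F = 34773.9 · e^(0.0694 × 21/12) = 34773.9 × 1.12913291 = 39264.3549
Value of long forward = (F − K)·e^(−rT) = (39264.3549 − 40918.4) · e^(−0.0987·21/12)
= -1654.0451 × 0.84136896 = -1391.66
Short position value = −(long value) = 1391.66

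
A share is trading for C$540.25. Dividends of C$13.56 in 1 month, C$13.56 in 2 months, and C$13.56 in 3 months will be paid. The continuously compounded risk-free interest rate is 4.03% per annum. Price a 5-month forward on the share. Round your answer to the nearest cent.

PV(dividends) I = 13.56·e^(−0.0403·1/12) + 13.56·e^(−0.0403·2/12) + 13.56·e^(−0.0403·3/12)
I = 13.5145 + 13.4692 + 13.4241 = 40.4078
F = (S − I)·e^(rT) = (540.25 − 40.4078) · e^(0.0403·5/12)
= 499.8422 · e^0.016792 = 499.8422 × 1.016934 = C$508.31

C$508.31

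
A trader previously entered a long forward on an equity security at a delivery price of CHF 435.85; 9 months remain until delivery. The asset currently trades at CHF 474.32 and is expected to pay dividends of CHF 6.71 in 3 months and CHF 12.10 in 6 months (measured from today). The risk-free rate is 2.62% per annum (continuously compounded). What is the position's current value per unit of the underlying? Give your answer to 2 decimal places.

CHF 28.34

PV(remaining dividends) I = 6.71·e^(−0.0262·3/12) + 12.10·e^(−0.0262·6/12) = 18.6087
Current forward F = (S − I)·e^(rT) = (474.32 − 18.6087)·e^(0.0262·9/12) = 455.7113 × 1.019844 = 464.7544
Value (long) = (F − K)·e^(−rT) = (464.7544 − 435.85) × 0.980542 = 28.3420
Value = CHF 28.34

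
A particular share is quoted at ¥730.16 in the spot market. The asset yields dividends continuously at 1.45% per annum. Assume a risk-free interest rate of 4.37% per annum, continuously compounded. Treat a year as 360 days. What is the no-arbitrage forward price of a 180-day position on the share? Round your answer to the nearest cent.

¥740.90

F = S·e^((r − q)T) = 730.16 · e^((0.0437 − 0.0145) × 180/360)
= 730.16 · e^0.014600 = 730.16 × 1.014707
F = ¥740.90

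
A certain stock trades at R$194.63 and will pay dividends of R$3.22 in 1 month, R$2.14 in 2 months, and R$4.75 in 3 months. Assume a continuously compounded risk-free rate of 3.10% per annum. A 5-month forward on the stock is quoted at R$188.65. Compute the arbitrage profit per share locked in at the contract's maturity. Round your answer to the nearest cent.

PV(dividends) I = 3.22·e^(−0.0310·1/12) + 2.14·e^(−0.0310·2/12) + 4.75·e^(−0.0310·3/12) = 10.0540
Fair forward F* = (S − I)·e^(rT) = (194.63 − 10.0540)·e^0.012917 = 184.5760 × 1.013001 = 186.9757
Market R$188.65 > fair 186.9757: forward overpriced → cash-and-carry (borrow at r, buy the stock and collect the dividends, short the forward).
Profit at T = |F_mkt − F*| = |188.65 − 186.9757| = R$1.67 per share

R$1.67 per share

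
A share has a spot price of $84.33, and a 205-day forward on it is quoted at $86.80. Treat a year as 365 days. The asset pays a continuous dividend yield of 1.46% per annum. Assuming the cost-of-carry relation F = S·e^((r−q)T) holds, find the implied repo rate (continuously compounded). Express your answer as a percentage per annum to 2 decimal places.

6.60%

From F = S·e^((r−q)T): (r − q) = ln(F/S)/T
ln(86.80/84.33) = ln(1.029290) = 0.028869
(r − q) = 0.028869 / (205/365) = 0.051401
r = ln(F/S)/T + q = 0.051401 + 0.0146 = 0.066001
r = 6.60%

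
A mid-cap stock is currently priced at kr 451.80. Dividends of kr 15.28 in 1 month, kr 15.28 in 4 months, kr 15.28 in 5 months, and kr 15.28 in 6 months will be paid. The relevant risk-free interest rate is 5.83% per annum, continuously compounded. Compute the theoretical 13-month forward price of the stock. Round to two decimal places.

PV(dividends) I = 15.28·e^(−0.0583·1/12) + 15.28·e^(−0.0583·4/12) + 15.28·e^(−0.0583·5/12) + 15.28·e^(−0.0583·6/12)
I = 15.2059 + 14.9859 + 14.9133 + 14.8410 = 59.9461
F = (S − I)·e^(rT) = (451.80 − 59.9461) · e^(0.0583·13/12)
= 391.8539 · e^0.063158 = 391.8539 × 1.065195 = kr 417.40

kr 417.40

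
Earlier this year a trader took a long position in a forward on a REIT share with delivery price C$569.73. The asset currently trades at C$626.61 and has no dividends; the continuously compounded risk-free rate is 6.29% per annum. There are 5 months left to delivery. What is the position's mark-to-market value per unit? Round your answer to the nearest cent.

Current fair forward for the remaining 5 months: F = S·e^(r·T), r = 0.0629
F = 626.61 · e^(0.0629 × 5/12) = 626.61 × 1.026555 = 643.2496
Value of long forward = (F − K)·e^(−rT) = (643.2496 − 569.73) · e^(−0.0629·5/12)
= 73.5196 × 0.974132 = 71.62

C$71.62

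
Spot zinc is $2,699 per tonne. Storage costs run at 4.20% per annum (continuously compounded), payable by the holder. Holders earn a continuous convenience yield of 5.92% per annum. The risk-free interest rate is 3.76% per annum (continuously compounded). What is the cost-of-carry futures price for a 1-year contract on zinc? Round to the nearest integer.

$2,755 per tonne

Net carry = r + u − y = 0.0376 + 0.0420 − 0.0592 = 0.0204
F = S·e^((r+u−y)T) = 2699 · e^(0.0204 × 12/12) = 2699 · e^0.020400
= 2699 × 1.020610 = $2,755 per tonne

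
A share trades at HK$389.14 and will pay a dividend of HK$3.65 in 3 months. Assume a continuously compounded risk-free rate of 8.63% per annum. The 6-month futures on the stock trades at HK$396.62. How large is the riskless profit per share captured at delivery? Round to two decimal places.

HK$5.95 per share

PV(dividends) I = 3.65·e^(−0.0863·3/12) = 3.5721
Fair futures F* = (S − I)·e^(rT) = (389.14 − 3.5721)·e^0.043150 = 385.5679 × 1.044094 = 402.5691
Market HK$396.62 < fair 402.5691: forward underpriced → reverse cash-and-carry (short the stock, invest proceeds at r, pay the dividends, go long the forward).
Profit at T = |F_mkt − F*| = |396.62 − 402.5691| = HK$5.95 per share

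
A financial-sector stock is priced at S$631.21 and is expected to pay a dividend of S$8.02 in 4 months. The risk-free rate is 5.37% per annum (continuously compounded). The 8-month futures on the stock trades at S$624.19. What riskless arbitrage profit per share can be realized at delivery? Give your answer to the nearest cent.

S$21.86 per share

PV(dividends) I = 8.02·e^(−0.0537·4/12) = 7.8777
Fair futures F* = (S − I)·e^(rT) = (631.21 − 7.8777)·e^0.035800 = 623.3323 × 1.036449 = 646.0521
Market S$624.19 < fair 646.0521: forward underpriced → reverse cash-and-carry (short the stock, invest proceeds at r, pay the dividends, go long the forward).
Profit at T = |F_mkt − F*| = |624.19 − 646.0521| = S$21.86 per share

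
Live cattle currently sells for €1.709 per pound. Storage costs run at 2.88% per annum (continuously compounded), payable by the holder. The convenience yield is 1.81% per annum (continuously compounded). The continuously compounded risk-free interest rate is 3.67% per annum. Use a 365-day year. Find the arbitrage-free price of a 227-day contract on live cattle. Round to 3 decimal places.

Net carry = r + u − y = 0.0367 + 0.0288 − 0.0181 = 0.0474
F = S·e^((r+u−y)T) = 1.709 · e^(0.0474 × 227/365) = 1.709 · e^0.029479
= 1.709 × 1.029918 = €1.760 per pound

€1.760 per pound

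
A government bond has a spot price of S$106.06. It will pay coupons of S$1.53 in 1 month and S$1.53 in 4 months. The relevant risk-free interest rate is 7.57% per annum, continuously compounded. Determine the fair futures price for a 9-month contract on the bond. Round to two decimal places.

PV(coupons) I = 1.53·e^(−0.0757·1/12) + 1.53·e^(−0.0757·4/12)
I = 1.5204 + 1.4919 = 3.0123
F = (S − I)·e^(rT) = (106.06 − 3.0123) · e^(0.0757·9/12)
= 103.0477 · e^0.056775 = 103.0477 × 1.058418 = S$109.07

S$109.07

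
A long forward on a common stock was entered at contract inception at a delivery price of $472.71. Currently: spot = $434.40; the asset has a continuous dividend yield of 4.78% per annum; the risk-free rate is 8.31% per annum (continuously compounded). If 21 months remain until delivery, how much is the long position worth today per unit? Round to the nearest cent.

-$9.19

Current fair forward for the remaining 21 months: F = S·e^((r − q)·T), (r − q) = 0.0831 − 0.0478 = 0.0353
F = 434.40 · e^(0.0353 × 21/12) = 434.40 × 1.063723 = 462.0813
Value of long forward = (F − K)·e^(−rT) = (462.0813 − 472.71) · e^(−0.0831·21/12)
= -10.6287 × 0.864655 = -9.19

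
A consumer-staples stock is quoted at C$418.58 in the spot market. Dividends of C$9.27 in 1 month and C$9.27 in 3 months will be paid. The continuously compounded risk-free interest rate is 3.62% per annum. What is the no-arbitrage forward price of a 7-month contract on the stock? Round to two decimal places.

PV(dividends) I = 9.27·e^(−0.0362·1/12) + 9.27·e^(−0.0362·3/12)
I = 9.2421 + 9.1865 = 18.4286
F = (S − I)·e^(rT) = (418.58 − 18.4286) · e^(0.0362·7/12)
= 400.1514 · e^0.021117 = 400.1514 × 1.021342 = C$408.69

C$408.69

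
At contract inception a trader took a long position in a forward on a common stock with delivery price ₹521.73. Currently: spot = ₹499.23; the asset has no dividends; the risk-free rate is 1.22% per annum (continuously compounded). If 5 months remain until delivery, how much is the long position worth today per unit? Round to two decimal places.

-₹19.85

Current fair forward for the remaining 5 months: F = S·e^(r·T), r = 0.0122
F = 499.23 · e^(0.0122 × 5/12) = 499.23 × 1.005096 = 501.7741
Value of long forward = (F − K)·e^(−rT) = (501.7741 − 521.73) · e^(−0.0122·5/12)
= -19.9559 × 0.994930 = -19.85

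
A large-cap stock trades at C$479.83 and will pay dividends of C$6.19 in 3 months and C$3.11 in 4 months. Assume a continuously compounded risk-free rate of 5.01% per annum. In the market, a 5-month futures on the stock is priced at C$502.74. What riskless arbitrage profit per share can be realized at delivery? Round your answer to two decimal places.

C$22.15 per share

PV(dividends) I = 6.19·e^(−0.0501·3/12) + 3.11·e^(−0.0501·4/12) = 9.1714
Fair futures F* = (S − I)·e^(rT) = (479.83 − 9.1714)·e^0.020875 = 470.6586 × 1.021094 = 480.5867
Market C$502.74 > fair 480.5867: forward overpriced → cash-and-carry (borrow at r, buy the stock and collect the dividends, short the forward).
Profit at T = |F_mkt − F*| = |502.74 − 480.5867| = C$22.15 per share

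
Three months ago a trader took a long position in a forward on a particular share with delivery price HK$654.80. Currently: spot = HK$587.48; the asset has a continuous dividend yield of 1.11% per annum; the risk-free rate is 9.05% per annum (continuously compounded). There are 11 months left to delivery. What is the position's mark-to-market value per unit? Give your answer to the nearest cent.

Current fair forward for the remaining 11 months: F = S·e^((r − q)·T), (r − q) = 0.0905 − 0.0111 = 0.0794
F = 587.48 · e^(0.0794 × 11/12) = 587.48 × 1.075497 = 631.8330
Value of long forward = (F − K)·e^(−rT) = (631.8330 − 654.80) · e^(−0.0905·11/12)
= -22.9670 × 0.920389 = -21.14

-HK$21.14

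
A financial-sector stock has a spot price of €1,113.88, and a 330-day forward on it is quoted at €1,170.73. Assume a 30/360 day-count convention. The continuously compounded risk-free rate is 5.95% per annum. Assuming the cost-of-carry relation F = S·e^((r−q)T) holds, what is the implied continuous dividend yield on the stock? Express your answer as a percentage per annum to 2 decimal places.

From F = S·e^((r−q)T): (r − q) = ln(F/S)/T
ln(1170.73/1113.88) = ln(1.051038) = 0.049778
(r − q) = 0.049778 / (330/360) = 0.054303
q = r − ln(F/S)/T = 0.0595 − 0.054303 = 0.005197
q = 0.52%

0.52%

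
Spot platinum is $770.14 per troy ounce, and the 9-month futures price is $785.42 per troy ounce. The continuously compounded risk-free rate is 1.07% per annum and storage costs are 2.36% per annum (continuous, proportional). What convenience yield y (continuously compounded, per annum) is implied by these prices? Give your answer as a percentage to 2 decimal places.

F = S·e^((r+u−y)T) ⇒ (r+u−y) = ln(F/S)/T
ln(785.42/770.14) = 0.019646; /T ⇒ 0.026195
y = r + u − ln(F/S)/T = 0.0107 + 0.0236 − 0.026195 = 0.008105
y = 0.81%

0.81%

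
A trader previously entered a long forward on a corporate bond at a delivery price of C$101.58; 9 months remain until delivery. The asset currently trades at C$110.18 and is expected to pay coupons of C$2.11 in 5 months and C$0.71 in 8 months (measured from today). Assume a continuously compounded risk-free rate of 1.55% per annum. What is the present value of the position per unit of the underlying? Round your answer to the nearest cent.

PV(remaining coupons) I = 2.11·e^(−0.0155·5/12) + 0.71·e^(−0.0155·8/12) = 2.7991
Current forward F = (S − I)·e^(rT) = (110.18 − 2.7991)·e^(0.0155·9/12) = 107.3809 × 1.011693 = 108.6365
Value (long) = (F − K)·e^(−rT) = (108.6365 − 101.58) × 0.988442 = 6.9749
Value = C$6.97

C$6.97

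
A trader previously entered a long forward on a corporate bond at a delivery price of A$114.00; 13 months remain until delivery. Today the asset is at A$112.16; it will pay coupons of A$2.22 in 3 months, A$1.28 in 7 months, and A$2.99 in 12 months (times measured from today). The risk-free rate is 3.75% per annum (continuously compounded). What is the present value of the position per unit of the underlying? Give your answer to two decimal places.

-A$3.63

PV(remaining coupons) I = 2.22·e^(−0.0375·3/12) + 1.28·e^(−0.0375·7/12) + 2.99·e^(−0.0375·12/12) = 6.3315
Current forward F = (S − I)·e^(rT) = (112.16 − 6.3315)·e^(0.0375·13/12) = 105.8285 × 1.041461 = 110.2163
Value (long) = (F − K)·e^(−rT) = (110.2163 − 114.00) × 0.960189 = -3.6331
Value = -A$3.63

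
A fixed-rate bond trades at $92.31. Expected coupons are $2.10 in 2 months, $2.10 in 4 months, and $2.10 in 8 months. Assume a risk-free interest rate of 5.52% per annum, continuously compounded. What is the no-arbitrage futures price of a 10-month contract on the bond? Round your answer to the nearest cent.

$90.20

PV(coupons) I = 2.10·e^(−0.0552·2/12) + 2.10·e^(−0.0552·4/12) + 2.10·e^(−0.0552·8/12)
I = 2.0808 + 2.0617 + 2.0241 = 6.1666
F = (S − I)·e^(rT) = (92.31 − 6.1666) · e^(0.0552·10/12)
= 86.1434 · e^0.046000 = 86.1434 × 1.047074 = $90.20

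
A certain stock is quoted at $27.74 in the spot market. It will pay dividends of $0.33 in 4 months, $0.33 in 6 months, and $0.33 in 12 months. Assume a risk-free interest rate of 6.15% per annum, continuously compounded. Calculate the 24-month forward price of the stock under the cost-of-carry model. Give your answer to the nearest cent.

$30.29

PV(dividends) I = 0.33·e^(−0.0615·4/12) + 0.33·e^(−0.0615·6/12) + 0.33·e^(−0.0615·12/12)
I = 0.3233 + 0.3200 + 0.3103 = 0.9536
F = (S − I)·e^(rT) = (27.74 − 0.9536) · e^(0.0615·24/12)
= 26.7864 · e^0.123000 = 26.7864 × 1.130884 = $30.29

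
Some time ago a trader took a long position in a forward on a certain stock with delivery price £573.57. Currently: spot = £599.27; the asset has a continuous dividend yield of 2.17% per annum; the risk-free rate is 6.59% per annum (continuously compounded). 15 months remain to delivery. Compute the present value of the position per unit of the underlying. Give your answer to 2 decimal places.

Current fair forward for the remaining 15 months: F = S·e^((r − q)·T), (r − q) = 0.0659 − 0.0217 = 0.0442
F = 599.27 · e^(0.0442 × 15/12) = 599.27 × 1.056805 = 633.3115
Value of long forward = (F − K)·e^(−rT) = (633.3115 − 573.57) · e^(−0.0659·15/12)
= 59.7415 × 0.920927 = 55.02

£55.02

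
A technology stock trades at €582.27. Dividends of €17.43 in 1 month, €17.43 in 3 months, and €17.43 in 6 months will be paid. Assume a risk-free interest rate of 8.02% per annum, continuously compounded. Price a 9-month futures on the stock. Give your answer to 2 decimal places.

€564.05

PV(dividends) I = 17.43·e^(−0.0802·1/12) + 17.43·e^(−0.0802·3/12) + 17.43·e^(−0.0802·6/12)
I = 17.3139 + 17.0840 + 16.7449 = 51.1428
F = (S − I)·e^(rT) = (582.27 − 51.1428) · e^(0.0802·9/12)
= 531.1272 · e^0.060150 = 531.1272 × 1.061996 = €564.05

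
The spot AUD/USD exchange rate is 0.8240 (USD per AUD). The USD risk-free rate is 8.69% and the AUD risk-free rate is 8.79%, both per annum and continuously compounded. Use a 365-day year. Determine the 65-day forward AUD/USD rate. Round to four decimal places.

0.8239

F = S·e^((r_USD − r_AUD)T) = 0.8240 · e^((0.0869 − 0.0879) × 65/365)
= 0.8240 · e^-0.000178 = 0.8240 × 0.999822
F = 0.8239 USD per AUD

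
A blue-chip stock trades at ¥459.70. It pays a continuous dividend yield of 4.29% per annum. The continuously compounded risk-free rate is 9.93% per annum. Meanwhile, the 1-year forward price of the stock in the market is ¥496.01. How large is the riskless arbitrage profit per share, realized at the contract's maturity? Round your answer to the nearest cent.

¥9.64 per share

Fair forward: F* = S·e^(carry·T), with carry = (r − q) = 0.0993 − 0.0429 = 0.0564
F* = 459.70 · e^(0.0564 × 1) = 459.70 · e^0.056400 = 459.70 × 1.058021 = ¥486.3723
Market ¥496.01 > fair ¥486.3723: forward overpriced → cash-and-carry (buy spot, short the forward).
At maturity, profit = |F_mkt − F*| = |496.01 − 486.3723| = ¥9.64 per share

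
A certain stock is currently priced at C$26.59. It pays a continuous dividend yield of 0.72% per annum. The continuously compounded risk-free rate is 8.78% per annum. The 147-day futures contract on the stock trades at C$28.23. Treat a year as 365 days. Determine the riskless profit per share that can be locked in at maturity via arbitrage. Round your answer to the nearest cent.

C$0.76 per share

Fair futures: F* = S·e^(carry·T), with carry = (r − q) = 0.0878 − 0.0072 = 0.0806
F* = 26.59 · e^(0.0806 × 147/365) = 26.59 · e^0.032461 = 26.59 × 1.032994 = C$27.4673
Market C$28.23 > fair C$27.4673: forward overpriced → cash-and-carry (buy spot, short the forward).
At maturity, profit = |F_mkt − F*| = |28.23 − 27.4673| = C$0.76 per share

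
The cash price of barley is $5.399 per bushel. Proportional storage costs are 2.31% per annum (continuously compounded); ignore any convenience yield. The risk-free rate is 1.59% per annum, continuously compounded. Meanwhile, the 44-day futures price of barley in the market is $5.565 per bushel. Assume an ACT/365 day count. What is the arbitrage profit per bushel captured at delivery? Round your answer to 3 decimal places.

$0.141 per bushel

Fair futures: F* = S·e^(carry·T), with carry = (r + u) = 0.0159 + 0.0231 = 0.0390
F* = 5.399 · e^(0.0390 × 44/365) = 5.399 · e^0.004701 = 5.399 × 1.004712 = $5.4244
Market $5.565 > fair $5.4244: forward overpriced → cash-and-carry (buy spot, short the forward).
At maturity, profit = |F_mkt − F*| = |5.565 − 5.4244| = $0.141 per bushel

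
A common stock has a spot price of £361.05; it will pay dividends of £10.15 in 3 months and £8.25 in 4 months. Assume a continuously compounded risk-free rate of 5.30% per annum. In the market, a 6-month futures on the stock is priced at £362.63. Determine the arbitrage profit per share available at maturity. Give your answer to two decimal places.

PV(dividends) I = 10.15·e^(−0.0530·3/12) + 8.25·e^(−0.0530·4/12) = 18.1219
Fair futures F* = (S − I)·e^(rT) = (361.05 − 18.1219)·e^0.026500 = 342.9281 × 1.026854 = 352.1371
Market £362.63 > fair 352.1371: forward overpriced → cash-and-carry (borrow at r, buy the stock and collect the dividends, short the forward).
Profit at T = |F_mkt − F*| = |362.63 − 352.1371| = £10.49 per share

£10.49 per share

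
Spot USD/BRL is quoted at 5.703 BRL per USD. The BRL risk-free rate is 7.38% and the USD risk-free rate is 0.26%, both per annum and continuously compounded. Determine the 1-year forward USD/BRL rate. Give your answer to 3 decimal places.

F = S·e^((r_BRL − r_USD)T) = 5.703 · e^((0.0738 − 0.0026) × 12/12)
= 5.703 · e^0.071200 = 5.703 × 1.073796
F = 6.124 BRL per USD

6.124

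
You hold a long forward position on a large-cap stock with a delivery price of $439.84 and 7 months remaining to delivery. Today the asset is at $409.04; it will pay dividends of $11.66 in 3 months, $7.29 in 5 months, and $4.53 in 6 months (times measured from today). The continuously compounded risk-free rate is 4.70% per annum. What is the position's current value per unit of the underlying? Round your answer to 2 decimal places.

PV(remaining dividends) I = 11.66·e^(−0.0470·3/12) + 7.29·e^(−0.0470·5/12) + 4.53·e^(−0.0470·6/12) = 23.0972
Current forward F = (S − I)·e^(rT) = (409.04 − 23.0972)·e^(0.0470·7/12) = 385.9428 × 1.027796 = 396.6705
Value (long) = (F − K)·e^(−rT) = (396.6705 − 439.84) × 0.972956 = -42.0020
Value = -$42.00

-$42.00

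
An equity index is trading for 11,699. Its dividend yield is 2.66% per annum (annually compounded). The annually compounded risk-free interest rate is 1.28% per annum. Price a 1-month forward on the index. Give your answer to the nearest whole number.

F = S · (1+r)^T / (1+q)^T
= 11699 × 1.001060 / 1.002190 = 11699 × 0.998872
F = 11,686

11,686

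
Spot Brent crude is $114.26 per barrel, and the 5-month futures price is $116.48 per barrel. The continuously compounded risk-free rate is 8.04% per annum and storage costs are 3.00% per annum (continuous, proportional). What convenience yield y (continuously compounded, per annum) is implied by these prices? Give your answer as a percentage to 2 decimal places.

6.42%

F = S·e^((r+u−y)T) ⇒ (r+u−y) = ln(F/S)/T
ln(116.48/114.26) = 0.019243; /T ⇒ 0.046183
y = r + u − ln(F/S)/T = 0.0804 + 0.0300 − 0.046183 = 0.064217
y = 6.42%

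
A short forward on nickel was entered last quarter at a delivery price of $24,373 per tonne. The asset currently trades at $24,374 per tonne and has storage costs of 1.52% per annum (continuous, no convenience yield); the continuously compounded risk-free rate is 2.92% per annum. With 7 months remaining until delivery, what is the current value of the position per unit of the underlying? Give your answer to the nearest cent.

Current fair forward for the remaining 7 months: F = S·e^((r + u)·T), (r + u) = 0.0292 + 0.0152 = 0.0444
F = 24374 · e^(0.0444 × 7/12) = 24374 × 1.02623832 = 25013.5328
Value of long forward = (F − K)·e^(−rT) = (25013.5328 − 24373) · e^(−0.0292·7/12)
= 640.5328 × 0.98311091 = 629.71
Short position value = −(long value) = -$629.71

-$629.71 per tonne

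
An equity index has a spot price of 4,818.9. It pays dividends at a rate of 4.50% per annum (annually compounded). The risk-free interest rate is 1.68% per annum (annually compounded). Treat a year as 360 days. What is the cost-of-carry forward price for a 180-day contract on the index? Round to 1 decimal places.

F = S · (1+r)^T / (1+q)^T
= 4818.9 × 1.008365 / 1.022252 = 4818.9 × 0.986415
F = 4,753.4

4,753.4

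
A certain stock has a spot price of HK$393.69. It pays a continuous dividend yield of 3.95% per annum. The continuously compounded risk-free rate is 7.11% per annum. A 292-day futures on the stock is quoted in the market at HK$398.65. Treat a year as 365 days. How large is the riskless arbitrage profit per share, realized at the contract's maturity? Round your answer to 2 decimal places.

Fair futures: F* = S·e^(carry·T), with carry = (r − q) = 0.0711 − 0.0395 = 0.0316
F* = 393.69 · e^(0.0316 × 292/365) = 393.69 · e^0.025280 = 393.69 × 1.025602 = HK$403.7693
Market HK$398.65 < fair HK$403.7693: forward underpriced → reverse cash-and-carry (short spot, go long the forward).
At maturity, profit = |F_mkt − F*| = |398.65 − 403.7693| = HK$5.12 per share

HK$5.12 per share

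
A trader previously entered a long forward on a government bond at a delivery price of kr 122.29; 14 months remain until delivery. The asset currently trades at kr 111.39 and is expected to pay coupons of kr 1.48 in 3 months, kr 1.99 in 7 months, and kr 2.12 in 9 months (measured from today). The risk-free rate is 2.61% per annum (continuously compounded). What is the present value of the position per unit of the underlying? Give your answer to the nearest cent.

PV(remaining coupons) I = 1.48·e^(−0.0261·3/12) + 1.99·e^(−0.0261·7/12) + 2.12·e^(−0.0261·9/12) = 5.5092
Current forward F = (S − I)·e^(rT) = (111.39 − 5.5092)·e^(0.0261·14/12) = 105.8808 × 1.030918 = 109.1544
Value (long) = (F − K)·e^(−rT) = (109.1544 − 122.29) × 0.970009 = -12.7417
Value = -kr 12.74

-kr 12.74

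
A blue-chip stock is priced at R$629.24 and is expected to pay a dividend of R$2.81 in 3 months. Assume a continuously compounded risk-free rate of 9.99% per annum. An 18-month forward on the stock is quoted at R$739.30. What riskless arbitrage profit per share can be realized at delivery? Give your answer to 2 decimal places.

PV(dividends) I = 2.81·e^(−0.0999·3/12) = 2.7407
Fair forward F* = (S − I)·e^(rT) = (629.24 − 2.7407)·e^0.149850 = 626.4993 × 1.161660 = 727.7792
Market R$739.30 > fair 727.7792: forward overpriced → cash-and-carry (borrow at r, buy the stock and collect the dividends, short the forward).
Profit at T = |F_mkt − F*| = |739.30 − 727.7792| = R$11.52 per share

R$11.52 per share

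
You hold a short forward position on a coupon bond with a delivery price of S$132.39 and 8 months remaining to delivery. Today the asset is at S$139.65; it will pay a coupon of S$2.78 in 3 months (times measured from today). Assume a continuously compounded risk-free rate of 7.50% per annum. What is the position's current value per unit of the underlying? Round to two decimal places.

-S$10.99

PV(remaining coupons) I = 2.78·e^(−0.0750·3/12) = 2.7284
Current forward F = (S − I)·e^(rT) = (139.65 − 2.7284)·e^(0.0750·8/12) = 136.9216 × 1.051271 = 143.9417
Value (long) = (F − K)·e^(−rT) = (143.9417 − 132.39) × 0.951229 = 10.9883
Short position value = −(long value) = -S$10.99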